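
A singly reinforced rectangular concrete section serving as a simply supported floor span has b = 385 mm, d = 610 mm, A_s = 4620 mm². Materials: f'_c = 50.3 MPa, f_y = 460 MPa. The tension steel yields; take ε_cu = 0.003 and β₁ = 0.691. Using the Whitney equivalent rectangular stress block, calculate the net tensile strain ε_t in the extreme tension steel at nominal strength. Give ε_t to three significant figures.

ε_t ≈ 0.00679

a = A_s f_y/(0.85 f'_c b) = 129.11 mm.
β₁ = 0.691, so c = a/β₁ = 129.11/0.691 = 186.85 mm.
From the linear strain diagram with ε_cu = 0.003: ε_t = 0.003 (d − c)/c = 0.003 × (610 − 186.85)/186.85 = 0.00679.
Since ε_t ≥ 0.005, the section is tension-controlled.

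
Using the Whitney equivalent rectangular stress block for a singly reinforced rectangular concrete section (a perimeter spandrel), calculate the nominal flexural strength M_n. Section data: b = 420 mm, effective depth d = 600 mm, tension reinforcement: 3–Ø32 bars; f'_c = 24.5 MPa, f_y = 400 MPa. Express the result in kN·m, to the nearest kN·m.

M_n ≈ 526 kN·m

A_s = 3 × 804 = 2412 mm².
T = A_s f_y = 2412 × 400 = 964800 N = 964.8 kN.
From C = T: a = T/(0.85 f'_c b) = 964800/(0.85 × 24.5 × 420) = 110.31 mm.
M_n = T(d − a/2) = 964.8 kN × (600 − 55.155) mm = 525.67 kN·m.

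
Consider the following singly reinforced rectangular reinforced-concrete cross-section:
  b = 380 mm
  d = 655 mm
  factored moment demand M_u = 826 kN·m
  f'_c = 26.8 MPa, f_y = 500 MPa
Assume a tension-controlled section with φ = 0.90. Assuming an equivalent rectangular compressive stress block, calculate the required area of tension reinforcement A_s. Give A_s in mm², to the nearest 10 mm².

A_s ≈ 3280 mm²

M_n = M_u/φ = 826/0.90 = 917.778 kN·m.
With M_n = 0.85 f'_c a b (d − a/2), solve the quadratic for a:
a = d − √(d² − 2M_n/(0.85 f'_c b)) = 655 − √(655² − 2 × 917.778×10⁶/(0.85 × 26.8 × 380)) = 189.19 mm.
A_s = 0.85 f'_c a b / f_y = 0.85 × 26.8 × 189.19 × 380 / 500 = 3275.4 mm².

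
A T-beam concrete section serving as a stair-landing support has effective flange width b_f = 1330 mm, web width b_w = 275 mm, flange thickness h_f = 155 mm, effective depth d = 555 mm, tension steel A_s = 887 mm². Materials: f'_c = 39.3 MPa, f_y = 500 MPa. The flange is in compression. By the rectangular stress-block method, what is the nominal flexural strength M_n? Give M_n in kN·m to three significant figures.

Tension: T = A_s f_y = 887 × 500 = 443500 N.
Try a within the flange: a = T/(0.85 f'_c b_f) = 443500/(0.85 × 39.3 × 1330) = 9.98 mm.
Since a = 9.98 ≤ h_f = 155 mm, the stress block lies entirely in the flange; analyse as a rectangular beam of width b_f.
M_n = T(d − a/2) = 443500 × (555 − 4.99) = 243.93 × 10⁶ N·mm.
M_n = 243.93 kN·m.

M_n ≈ 244 kN·m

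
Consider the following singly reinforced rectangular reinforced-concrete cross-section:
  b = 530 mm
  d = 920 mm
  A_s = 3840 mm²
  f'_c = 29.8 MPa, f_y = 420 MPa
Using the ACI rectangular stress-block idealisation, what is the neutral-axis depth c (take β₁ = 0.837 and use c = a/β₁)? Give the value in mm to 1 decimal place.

T = A_s f_y = 3840 × 420 = 1612800 N = 1612.8 kN.
Setting C = 0.85 f'_c a b equal to T: a = 1612800/(0.85 × 29.8 × 530) = 120.135 mm.
With β₁ = 0.837, c = a/β₁ = 120.135/0.837 = 143.5 mm.

c ≈ 143.5 mm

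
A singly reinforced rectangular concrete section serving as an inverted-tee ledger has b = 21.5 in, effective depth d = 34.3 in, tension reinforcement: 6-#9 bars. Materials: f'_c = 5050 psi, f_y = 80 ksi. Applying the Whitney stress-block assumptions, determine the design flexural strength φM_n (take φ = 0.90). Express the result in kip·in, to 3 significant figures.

φM_n ≈ 13700 kip·in

A_s = 6 × 1 = 6 in².
T = A_s f_y = 6 × 80 = 480 kips.
a = T/(0.85 f'_c b) = 480/(0.85 × 5.05 × 21.5) = 5.201 in.
M_n = T(d − a/2) = 480 × (34.3 − 2.6005) = 15215.8 kip·in.
φM_n = 0.90 × 15215.8 = 13694.2 kip·in.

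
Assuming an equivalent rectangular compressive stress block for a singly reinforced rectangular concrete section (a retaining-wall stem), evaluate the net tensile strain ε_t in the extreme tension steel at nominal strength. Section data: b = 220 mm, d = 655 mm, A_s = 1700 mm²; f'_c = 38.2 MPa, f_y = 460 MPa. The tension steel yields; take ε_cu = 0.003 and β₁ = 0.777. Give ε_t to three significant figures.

a = A_s f_y/(0.85 f'_c b) = 109.47 mm.
β₁ = 0.777, so c = a/β₁ = 109.47/0.777 = 140.89 mm.
From the linear strain diagram with ε_cu = 0.003: ε_t = 0.003 (d − c)/c = 0.003 × (655 − 140.89)/140.89 = 0.0109.
Since ε_t ≥ 0.005, the section is tension-controlled.

ε_t ≈ 0.0109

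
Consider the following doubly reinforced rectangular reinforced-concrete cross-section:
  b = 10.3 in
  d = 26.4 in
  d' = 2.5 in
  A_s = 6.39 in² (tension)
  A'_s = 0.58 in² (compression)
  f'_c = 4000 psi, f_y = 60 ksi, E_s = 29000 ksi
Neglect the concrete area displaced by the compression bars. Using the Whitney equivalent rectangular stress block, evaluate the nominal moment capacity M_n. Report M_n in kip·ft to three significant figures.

Assume both steels yield.
a = (A_s − A'_s) f_y/(0.85 f'_c b) = (6.39 − 0.58) × 60/(0.85 × 4 × 10.3) = 9.954 in.
c = a/β₁ = 9.954/0.85 = 11.711 in; ε'_s = 0.003(c − d')/c = 0.0024 ≥ ε_y = 0.0021, so the compression steel yields.
M_n = (A_s − A'_s) f_y (d − a/2) + A'_s f_y (d − d') = 348.6 × (26.4 − 4.977) + 34.8 × (26.4 − 2.5) = 7468.1 + 831.7 = 8299.8 kip·in = 8299.8/12 = 691.65 kip·ft.

M_n ≈ 692 kip·ft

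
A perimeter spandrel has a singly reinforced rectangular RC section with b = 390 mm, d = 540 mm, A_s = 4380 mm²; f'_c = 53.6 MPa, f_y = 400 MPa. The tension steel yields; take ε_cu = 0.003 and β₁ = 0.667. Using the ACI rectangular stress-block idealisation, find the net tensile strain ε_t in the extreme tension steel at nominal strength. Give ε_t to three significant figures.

a = A_s f_y/(0.85 f'_c b) = 98.60 mm.
β₁ = 0.667, so c = a/β₁ = 98.60/0.667 = 147.83 mm.
From the linear strain diagram with ε_cu = 0.003: ε_t = 0.003 (d − c)/c = 0.003 × (540 − 147.83)/147.83 = 0.00796.
Since ε_t ≥ 0.005, the section is tension-controlled.

ε_t ≈ 0.00796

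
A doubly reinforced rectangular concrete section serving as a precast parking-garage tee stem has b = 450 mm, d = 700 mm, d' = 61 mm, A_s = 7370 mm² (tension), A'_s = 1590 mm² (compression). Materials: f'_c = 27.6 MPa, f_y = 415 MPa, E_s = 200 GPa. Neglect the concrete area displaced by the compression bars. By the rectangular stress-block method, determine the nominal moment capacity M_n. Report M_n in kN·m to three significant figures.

M_n ≈ 1830 kN·m

Assume both tension and compression steel yield.
Net tension couple steel: A_s − A'_s = 5780 mm².
a = (A_s − A'_s) f_y / (0.85 f'_c b) = 2398700/(0.85 × 27.6 × 450) = 227.21 mm.
c = a/β₁ = 227.21/0.85 = 267.31 mm; ε'_s = 0.003(c − d')/c = 0.0023 ≥ f_y/E_s = 0.0021, so compression steel does yield.
M_n = (A_s − A'_s) f_y (d − a/2) + A'_s f_y (d − d') = [2398700 × (700 − 113.605) + 659850 × (700 − 61)] × 10⁻⁶ = 1406.59 + 421.64 = 1828.23 kN·m.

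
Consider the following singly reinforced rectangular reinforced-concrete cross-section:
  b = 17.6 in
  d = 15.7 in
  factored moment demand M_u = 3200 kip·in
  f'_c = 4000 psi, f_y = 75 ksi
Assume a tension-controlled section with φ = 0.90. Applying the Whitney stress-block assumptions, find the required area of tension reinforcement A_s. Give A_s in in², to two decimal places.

M_n = M_u/φ = 3200/0.90 = 3555.56 kip·in.
From M_n = 0.85 f'_c a b (d − a/2):
a = d − √(d² − 2M_n/(0.85 f'_c b)) = 15.7 − √(15.7² − 2 × 3555.56/(0.85 × 4 × 17.6)) = 4.402 in.
A_s = 0.85 f'_c a b / f_y = 0.85 × 4 × 4.402 × 17.6 / 75 = 3.512 in².

A_s ≈ 3.51 in²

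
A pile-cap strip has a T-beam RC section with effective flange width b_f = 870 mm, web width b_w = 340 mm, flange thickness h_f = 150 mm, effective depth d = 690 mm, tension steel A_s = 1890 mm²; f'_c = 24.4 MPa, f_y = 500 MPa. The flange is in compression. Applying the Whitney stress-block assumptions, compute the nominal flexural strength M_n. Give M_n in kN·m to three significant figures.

M_n ≈ 627 kN·m

Tension: T = A_s f_y = 1890 × 500 = 945000 N.
Try a within the flange: a = T/(0.85 f'_c b_f) = 945000/(0.85 × 24.4 × 870) = 52.37 mm.
Since a = 52.37 ≤ h_f = 150 mm, the stress block lies entirely in the flange; analyse as a rectangular beam of width b_f.
M_n = T(d − a/2) = 945000 × (690 − 26.185) = 627.31 × 10⁶ N·mm.
M_n = 627.31 kN·m.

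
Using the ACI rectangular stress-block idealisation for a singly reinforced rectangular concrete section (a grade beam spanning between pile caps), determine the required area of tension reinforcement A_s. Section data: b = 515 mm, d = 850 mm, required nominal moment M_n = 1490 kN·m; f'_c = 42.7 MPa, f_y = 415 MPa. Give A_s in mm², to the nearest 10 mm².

A_s ≈ 4490 mm²

With M_n = 0.85 f'_c a b (d − a/2), solve the quadratic for a:
a = d − √(d² − 2M_n/(0.85 f'_c b)) = 850 − √(850² − 2 × 1490×10⁶/(0.85 × 42.7 × 515)) = 99.62 mm.
A_s = 0.85 f'_c a b / f_y = 0.85 × 42.7 × 99.62 × 515 / 415 = 4487.0 mm².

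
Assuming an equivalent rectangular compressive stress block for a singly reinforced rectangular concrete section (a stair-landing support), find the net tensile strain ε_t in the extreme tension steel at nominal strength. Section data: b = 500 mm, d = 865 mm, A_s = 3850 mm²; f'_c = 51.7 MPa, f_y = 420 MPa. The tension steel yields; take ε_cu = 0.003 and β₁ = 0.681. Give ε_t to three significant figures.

ε_t ≈ 0.0210

a = A_s f_y/(0.85 f'_c b) = 73.59 mm.
β₁ = 0.681, so c = a/β₁ = 73.59/0.681 = 108.06 mm.
From the linear strain diagram with ε_cu = 0.003: ε_t = 0.003 (d − c)/c = 0.003 × (865 − 108.06)/108.06 = 0.0210.
Since ε_t ≥ 0.005, the section is tension-controlled.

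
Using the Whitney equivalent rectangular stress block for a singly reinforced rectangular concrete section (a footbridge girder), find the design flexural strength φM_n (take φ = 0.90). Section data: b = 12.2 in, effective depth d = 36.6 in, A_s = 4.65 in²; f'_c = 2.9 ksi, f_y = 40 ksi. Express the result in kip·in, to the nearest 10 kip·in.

φM_n ≈ 5610 kip·in

T = A_s f_y = 4.65 × 40 = 186 kips.
a = T/(0.85 f'_c b) = 186/(0.85 × 2.9 × 12.2) = 6.185 in.
M_n = T(d − a/2) = 186 × (36.6 − 3.0925) = 6232.4 kip·in.
φM_n = 0.90 × 6232.4 = 5609.2 kip·in.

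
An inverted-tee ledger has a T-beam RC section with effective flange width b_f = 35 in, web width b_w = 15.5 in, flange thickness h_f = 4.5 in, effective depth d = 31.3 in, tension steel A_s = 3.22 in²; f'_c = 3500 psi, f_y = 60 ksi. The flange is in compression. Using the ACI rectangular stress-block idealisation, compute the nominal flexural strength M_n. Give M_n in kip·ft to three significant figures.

M_n ≈ 489 kip·ft

Tension: T = A_s f_y = 3.22 × 60 = 193.2 kips.
Try a within the flange: a = T/(0.85 f'_c b_f) = 193.2/(0.85 × 3.5 × 35) = 1.855 in.
Since a = 1.855 ≤ h_f = 4.5 in, the stress block lies entirely in the flange; analyse as a rectangular beam of width b_f.
M_n = T(d − a/2) = 193.2 × (31.3 − 0.9275) = 5868.0 kip·in.
M_n = 5868.0/12 = 489.00 kip·ft.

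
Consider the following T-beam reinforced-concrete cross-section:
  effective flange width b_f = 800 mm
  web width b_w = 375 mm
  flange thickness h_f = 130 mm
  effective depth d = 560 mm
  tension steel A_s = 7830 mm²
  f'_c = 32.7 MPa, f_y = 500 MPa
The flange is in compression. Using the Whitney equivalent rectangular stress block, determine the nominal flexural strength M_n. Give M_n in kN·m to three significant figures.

M_n ≈ 1820 kN·m

Tension: T = A_s f_y = 7830 × 500 = 3915000 N.
Try a within the flange: a = T/(0.85 f'_c b_f) = 3915000/(0.85 × 32.7 × 800) = 176.07 mm.
a = 176.07 > h_f = 130 mm: the block extends into the web. Split into flange-overhang and web parts.
C_f = 0.85 f'_c (b_f − b_w) h_f = 0.85 × 32.7 × (800 − 375) × 130 = 1535674 N.
Remaining web compression depth: a_w = (T − C_f)/(0.85 f'_c b_w) = (3915000 − 1535674)/(0.85 × 32.7 × 375) = 228.27 mm.
M_n = C_f(d − h_f/2) + (T − C_f)(d − a_w/2) = 1535674 × (560 − 65) + 2379326 × (560 − 114.135) = 760.16 + 1060.86 = 1821.02 × 10⁶ N·mm.
M_n = 1821.02 kN·m.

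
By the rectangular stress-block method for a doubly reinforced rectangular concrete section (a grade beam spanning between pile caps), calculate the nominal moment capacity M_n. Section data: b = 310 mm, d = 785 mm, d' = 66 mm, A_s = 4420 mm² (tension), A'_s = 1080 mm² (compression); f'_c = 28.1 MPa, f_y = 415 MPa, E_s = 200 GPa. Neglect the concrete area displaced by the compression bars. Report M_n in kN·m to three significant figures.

Assume both tension and compression steel yield.
Net tension couple steel: A_s − A'_s = 3340 mm².
a = (A_s − A'_s) f_y / (0.85 f'_c b) = 1386100/(0.85 × 28.1 × 310) = 187.20 mm.
c = a/β₁ = 187.20/0.849 = 220.49 mm; ε'_s = 0.003(c − d')/c = 0.0021 ≥ f_y/E_s = 0.0021, so compression steel does yield.
M_n = (A_s − A'_s) f_y (d − a/2) + A'_s f_y (d − d') = [1386100 × (785 − 93.6) + 448200 × (785 − 66)] × 10⁻⁶ = 958.35 + 322.26 = 1280.61 kN·m.

M_n ≈ 1280 kN·m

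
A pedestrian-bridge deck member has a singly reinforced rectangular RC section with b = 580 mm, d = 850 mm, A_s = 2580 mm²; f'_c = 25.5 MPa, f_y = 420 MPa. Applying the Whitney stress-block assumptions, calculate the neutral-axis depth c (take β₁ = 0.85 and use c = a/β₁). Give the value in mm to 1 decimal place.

T = A_s f_y = 2580 × 420 = 1083600 N = 1083.6 kN.
Setting C = 0.85 f'_c a b equal to T: a = 1083600/(0.85 × 25.5 × 580) = 86.195 mm.
With β₁ = 0.85, c = a/β₁ = 86.195/0.85 = 101.4 mm.

c ≈ 101.4 mm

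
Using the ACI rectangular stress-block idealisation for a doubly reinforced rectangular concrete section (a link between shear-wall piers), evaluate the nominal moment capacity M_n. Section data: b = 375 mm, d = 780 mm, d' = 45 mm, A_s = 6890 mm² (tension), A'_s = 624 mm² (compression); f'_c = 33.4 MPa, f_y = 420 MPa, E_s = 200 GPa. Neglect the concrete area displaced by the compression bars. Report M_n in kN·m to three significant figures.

Assume both tension and compression steel yield.
Net tension couple steel: A_s − A'_s = 6266 mm².
a = (A_s − A'_s) f_y / (0.85 f'_c b) = 2631720/(0.85 × 33.4 × 375) = 247.20 mm.
c = a/β₁ = 247.20/0.811 = 304.81 mm; ε'_s = 0.003(c − d')/c = 0.0026 ≥ f_y/E_s = 0.0021, so compression steel does yield.
M_n = (A_s − A'_s) f_y (d − a/2) + A'_s f_y (d − d') = [2631720 × (780 − 123.6) + 262080 × (780 − 45)] × 10⁻⁶ = 1727.46 + 192.63 = 1920.09 kN·m.

M_n ≈ 1920 kN·m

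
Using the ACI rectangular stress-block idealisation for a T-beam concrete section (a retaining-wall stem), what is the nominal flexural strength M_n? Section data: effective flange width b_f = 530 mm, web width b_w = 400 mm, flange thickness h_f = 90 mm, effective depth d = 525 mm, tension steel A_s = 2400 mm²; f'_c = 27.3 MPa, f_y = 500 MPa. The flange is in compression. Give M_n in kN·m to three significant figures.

Tension: T = A_s f_y = 2400 × 500 = 1200000 N.
Try a within the flange: a = T/(0.85 f'_c b_f) = 1200000/(0.85 × 27.3 × 530) = 97.57 mm.
a = 97.57 > h_f = 90 mm: the block extends into the web. Split into flange-overhang and web parts.
C_f = 0.85 f'_c (b_f − b_w) h_f = 0.85 × 27.3 × (530 − 400) × 90 = 271499 N.
Remaining web compression depth: a_w = (T − C_f)/(0.85 f'_c b_w) = (1200000 − 271499)/(0.85 × 27.3 × 400) = 100.03 mm.
M_n = C_f(d − h_f/2) + (T − C_f)(d − a_w/2) = 271499 × (525 − 45) + 928501 × (525 − 50.015) = 130.32 + 441.02 = 571.34 × 10⁶ N·mm.
M_n = 571.34 kN·m.

M_n ≈ 571 kN·m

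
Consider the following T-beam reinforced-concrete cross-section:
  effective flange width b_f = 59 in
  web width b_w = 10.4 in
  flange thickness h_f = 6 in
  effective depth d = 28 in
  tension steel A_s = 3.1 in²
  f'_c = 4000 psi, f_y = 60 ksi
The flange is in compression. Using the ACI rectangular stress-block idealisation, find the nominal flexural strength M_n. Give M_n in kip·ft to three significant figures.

M_n ≈ 427 kip·ft

Tension: T = A_s f_y = 3.1 × 60 = 186 kips.
Try a within the flange: a = T/(0.85 f'_c b_f) = 186/(0.85 × 4 × 59) = 0.927 in.
Since a = 0.927 ≤ h_f = 6 in, the stress block lies entirely in the flange; analyse as a rectangular beam of width b_f.
M_n = T(d − a/2) = 186 × (28 − 0.4635) = 5121.8 kip·in.
M_n = 5121.8/12 = 426.82 kip·ft.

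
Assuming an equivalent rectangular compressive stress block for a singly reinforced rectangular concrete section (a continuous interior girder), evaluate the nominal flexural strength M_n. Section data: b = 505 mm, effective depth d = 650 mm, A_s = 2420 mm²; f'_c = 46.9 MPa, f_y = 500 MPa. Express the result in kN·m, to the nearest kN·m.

T = A_s f_y = 2420 × 500 = 1210000 N = 1210 kN.
From C = T: a = T/(0.85 f'_c b) = 1210000/(0.85 × 46.9 × 505) = 60.10 mm.
M_n = T(d − a/2) = 1210 kN × (650 − 30.05) mm = 750.14 kN·m.

M_n ≈ 750 kN·m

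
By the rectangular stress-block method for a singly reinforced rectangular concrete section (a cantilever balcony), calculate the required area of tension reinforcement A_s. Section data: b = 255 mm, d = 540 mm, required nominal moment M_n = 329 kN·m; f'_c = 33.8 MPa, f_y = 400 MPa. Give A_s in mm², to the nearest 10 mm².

With M_n = 0.85 f'_c a b (d − a/2), solve the quadratic for a:
a = d − √(d² − 2M_n/(0.85 f'_c b)) = 540 − √(540² − 2 × 329×10⁶/(0.85 × 33.8 × 255)) = 90.80 mm.
A_s = 0.85 f'_c a b / f_y = 0.85 × 33.8 × 90.80 × 255 / 400 = 1663.0 mm².

A_s ≈ 1660 mm²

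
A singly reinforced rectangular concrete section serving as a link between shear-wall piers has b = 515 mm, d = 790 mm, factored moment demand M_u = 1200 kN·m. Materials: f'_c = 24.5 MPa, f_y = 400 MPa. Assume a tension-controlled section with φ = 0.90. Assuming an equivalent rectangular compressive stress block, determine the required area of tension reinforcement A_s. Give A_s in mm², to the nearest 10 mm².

A_s ≈ 4750 mm²

M_n = M_u/φ = 1200/0.90 = 1333.33 kN·m.
With M_n = 0.85 f'_c a b (d − a/2), solve the quadratic for a:
a = d − √(d² − 2M_n/(0.85 f'_c b)) = 790 − √(790² − 2 × 1333.33×10⁶/(0.85 × 24.5 × 515)) = 177.25 mm.
A_s = 0.85 f'_c a b / f_y = 0.85 × 24.5 × 177.25 × 515 / 400 = 4752.5 mm².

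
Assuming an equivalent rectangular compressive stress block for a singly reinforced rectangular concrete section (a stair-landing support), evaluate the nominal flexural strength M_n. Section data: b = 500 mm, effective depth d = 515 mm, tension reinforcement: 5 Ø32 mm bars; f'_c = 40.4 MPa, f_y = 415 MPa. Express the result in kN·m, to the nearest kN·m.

M_n ≈ 778 kN·m

A_s = 5 × 804 = 4020 mm².
T = A_s f_y = 4020 × 415 = 1668300 N = 1668.3 kN.
From C = T: a = T/(0.85 f'_c b) = 1668300/(0.85 × 40.4 × 500) = 97.16 mm.
M_n = T(d − a/2) = 1668.3 kN × (515 − 48.58) mm = 778.13 kN·m.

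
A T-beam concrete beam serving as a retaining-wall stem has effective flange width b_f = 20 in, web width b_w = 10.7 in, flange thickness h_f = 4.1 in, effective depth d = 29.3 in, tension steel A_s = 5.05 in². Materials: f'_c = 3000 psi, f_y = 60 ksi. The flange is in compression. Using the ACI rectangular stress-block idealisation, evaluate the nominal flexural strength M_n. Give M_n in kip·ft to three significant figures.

M_n ≈ 659 kip·ft

Tension: T = A_s f_y = 5.05 × 60 = 303 kips.
Try a within the flange: a = T/(0.85 f'_c b_f) = 303/(0.85 × 3 × 20) = 5.941 in.
a = 5.941 > h_f = 4.1 in: the block extends into the web. Split into flange-overhang and web parts.
C_f = 0.85 f'_c (b_f − b_w) h_f = 0.85 × 3 × (20 − 10.7) × 4.1 = 97.2 kips.
Remaining web compression depth: a_w = (T − C_f)/(0.85 f'_c b_w) = (303 − 97.2)/(0.85 × 3 × 10.7) = 7.543 in.
M_n = C_f(d − h_f/2) + (T − C_f)(d − a_w/2) = 97.2 × (29.3 − 2.05) + 205.8 × (29.3 − 3.7715) = 2648.7 + 5253.8 = 7902.5 kip·in.
M_n = 7902.5/12 = 658.54 kip·ft.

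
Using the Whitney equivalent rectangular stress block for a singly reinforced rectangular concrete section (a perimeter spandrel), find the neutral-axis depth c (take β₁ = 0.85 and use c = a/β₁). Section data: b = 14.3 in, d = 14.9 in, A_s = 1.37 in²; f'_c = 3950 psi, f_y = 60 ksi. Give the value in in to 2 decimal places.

T = A_s f_y = 1.37 × 60 = 82.2 kips.
a = T/(0.85 f'_c b) = 82.2/(0.85 × 3.95 × 14.3) = 1.7121 in.
With β₁ = 0.85, c = a/β₁ = 1.7121/0.85 = 2.01 in.

c ≈ 2.01 in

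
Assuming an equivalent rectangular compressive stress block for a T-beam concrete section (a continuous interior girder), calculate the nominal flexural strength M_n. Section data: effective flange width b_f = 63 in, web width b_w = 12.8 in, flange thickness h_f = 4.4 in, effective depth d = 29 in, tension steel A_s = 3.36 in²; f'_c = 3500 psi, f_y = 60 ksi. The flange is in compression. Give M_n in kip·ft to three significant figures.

M_n ≈ 478 kip·ft

Tension: T = A_s f_y = 3.36 × 60 = 201.6 kips.
Try a within the flange: a = T/(0.85 f'_c b_f) = 201.6/(0.85 × 3.5 × 63) = 1.076 in.
Since a = 1.076 ≤ h_f = 4.4 in, the stress block lies entirely in the flange; analyse as a rectangular beam of width b_f.
M_n = T(d − a/2) = 201.6 × (29 − 0.538) = 5737.9 kip·in.
M_n = 5737.9/12 = 478.16 kip·ft.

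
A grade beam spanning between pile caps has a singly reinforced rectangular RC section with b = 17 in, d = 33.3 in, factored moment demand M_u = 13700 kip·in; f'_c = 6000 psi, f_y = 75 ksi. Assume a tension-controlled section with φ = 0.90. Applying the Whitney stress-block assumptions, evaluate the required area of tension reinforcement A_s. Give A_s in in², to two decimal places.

M_n = M_u/φ = 13700/0.90 = 15222.2 kip·in.
From M_n = 0.85 f'_c a b (d − a/2):
a = d − √(d² − 2M_n/(0.85 f'_c b)) = 33.3 − √(33.3² − 2 × 15222.2/(0.85 × 6 × 17)) = 5.773 in.
A_s = 0.85 f'_c a b / f_y = 0.85 × 6 × 5.773 × 17 / 75 = 6.674 in².

A_s ≈ 6.67 in²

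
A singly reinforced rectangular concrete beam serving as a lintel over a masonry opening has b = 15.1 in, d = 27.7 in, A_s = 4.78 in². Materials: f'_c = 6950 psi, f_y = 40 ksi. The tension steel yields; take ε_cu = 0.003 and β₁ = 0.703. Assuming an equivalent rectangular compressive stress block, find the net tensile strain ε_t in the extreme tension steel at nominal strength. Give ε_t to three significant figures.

ε_t ≈ 0.0243

a = A_s f_y/(0.85 f'_c b) = 2.143 in.
β₁ = 0.703, so c = a/β₁ = 2.143/0.703 = 3.048 in.
From the linear strain diagram with ε_cu = 0.003: ε_t = 0.003 (d − c)/c = 0.003 × (27.7 − 3.048)/3.048 = 0.0243.
Since ε_t ≥ 0.005, the section is tension-controlled.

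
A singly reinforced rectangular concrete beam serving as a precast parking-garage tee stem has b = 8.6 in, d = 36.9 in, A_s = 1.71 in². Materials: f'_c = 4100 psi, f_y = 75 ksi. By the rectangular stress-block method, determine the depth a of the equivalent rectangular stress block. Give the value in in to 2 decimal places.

T = A_s f_y = 1.71 × 75 = 128.25 kips.
a = T/(0.85 f'_c b) = 128.25/(0.85 × 4.1 × 8.6) = 4.28 in.

a ≈ 4.28 in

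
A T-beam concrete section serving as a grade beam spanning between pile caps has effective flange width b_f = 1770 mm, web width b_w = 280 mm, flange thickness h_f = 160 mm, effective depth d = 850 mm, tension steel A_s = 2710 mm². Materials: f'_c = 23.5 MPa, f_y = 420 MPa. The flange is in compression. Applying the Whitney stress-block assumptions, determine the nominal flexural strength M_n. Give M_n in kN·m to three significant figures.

M_n ≈ 949 kN·m

Tension: T = A_s f_y = 2710 × 420 = 1138200 N.
Try a within the flange: a = T/(0.85 f'_c b_f) = 1138200/(0.85 × 23.5 × 1770) = 32.19 mm.
Since a = 32.19 ≤ h_f = 160 mm, the stress block lies entirely in the flange; analyse as a rectangular beam of width b_f.
M_n = T(d − a/2) = 1138200 × (850 − 16.095) = 949.15 × 10⁶ N·mm.
M_n = 949.15 kN·m.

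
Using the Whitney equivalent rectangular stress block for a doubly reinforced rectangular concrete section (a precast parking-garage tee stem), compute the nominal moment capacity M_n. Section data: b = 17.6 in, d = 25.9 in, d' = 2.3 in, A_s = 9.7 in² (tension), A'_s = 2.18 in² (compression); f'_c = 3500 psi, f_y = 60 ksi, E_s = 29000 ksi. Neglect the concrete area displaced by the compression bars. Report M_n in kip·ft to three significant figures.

Assume both steels yield.
a = (A_s − A'_s) f_y/(0.85 f'_c b) = (9.7 − 2.18) × 60/(0.85 × 3.5 × 17.6) = 8.617 in.
c = a/β₁ = 8.617/0.85 = 10.138 in; ε'_s = 0.003(c − d')/c = 0.0023 ≥ ε_y = 0.0021, so the compression steel yields.
M_n = (A_s − A'_s) f_y (d − a/2) + A'_s f_y (d − d') = 451.2 × (25.9 − 4.3085) + 130.8 × (25.9 − 2.3) = 9742.1 + 3086.9 = 12829.0 kip·in = 12829.0/12 = 1069.08 kip·ft.

M_n ≈ 1070 kip·ft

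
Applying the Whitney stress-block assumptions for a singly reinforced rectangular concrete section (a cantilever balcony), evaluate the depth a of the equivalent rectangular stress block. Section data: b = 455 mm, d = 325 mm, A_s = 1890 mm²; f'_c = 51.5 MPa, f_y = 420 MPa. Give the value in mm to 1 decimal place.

a ≈ 39.9 mm

T = A_s f_y = 1890 × 420 = 793800 N = 793.8 kN.
Setting C = 0.85 f'_c a b equal to T: a = 793800/(0.85 × 51.5 × 455) = 39.9 mm.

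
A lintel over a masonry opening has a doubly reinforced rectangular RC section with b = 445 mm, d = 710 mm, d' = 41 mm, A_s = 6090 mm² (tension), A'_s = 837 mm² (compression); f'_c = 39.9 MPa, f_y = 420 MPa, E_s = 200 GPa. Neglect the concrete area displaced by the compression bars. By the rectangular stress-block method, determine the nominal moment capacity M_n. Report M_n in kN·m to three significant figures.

M_n ≈ 1640 kN·m

Assume both tension and compression steel yield.
Net tension couple steel: A_s − A'_s = 5253 mm².
a = (A_s − A'_s) f_y / (0.85 f'_c b) = 2206260/(0.85 × 39.9 × 445) = 146.19 mm.
c = a/β₁ = 146.19/0.765 = 191.10 mm; ε'_s = 0.003(c − d')/c = 0.0024 ≥ f_y/E_s = 0.0021, so compression steel does yield.
M_n = (A_s − A'_s) f_y (d − a/2) + A'_s f_y (d − d') = [2206260 × (710 − 73.095) + 351540 × (710 − 41)] × 10⁻⁶ = 1405.18 + 235.18 = 1640.36 kN·m.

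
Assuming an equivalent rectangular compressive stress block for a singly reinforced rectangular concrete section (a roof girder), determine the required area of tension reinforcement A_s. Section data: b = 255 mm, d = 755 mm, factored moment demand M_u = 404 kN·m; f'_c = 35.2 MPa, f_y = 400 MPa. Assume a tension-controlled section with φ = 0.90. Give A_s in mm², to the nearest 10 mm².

M_n = M_u/φ = 404/0.90 = 448.889 kN·m.
With M_n = 0.85 f'_c a b (d − a/2), solve the quadratic for a:
a = d − √(d² − 2M_n/(0.85 f'_c b)) = 755 − √(755² − 2 × 448.889×10⁶/(0.85 × 35.2 × 255)) = 82.43 mm.
A_s = 0.85 f'_c a b / f_y = 0.85 × 35.2 × 82.43 × 255 / 400 = 1572.3 mm².

A_s ≈ 1570 mm²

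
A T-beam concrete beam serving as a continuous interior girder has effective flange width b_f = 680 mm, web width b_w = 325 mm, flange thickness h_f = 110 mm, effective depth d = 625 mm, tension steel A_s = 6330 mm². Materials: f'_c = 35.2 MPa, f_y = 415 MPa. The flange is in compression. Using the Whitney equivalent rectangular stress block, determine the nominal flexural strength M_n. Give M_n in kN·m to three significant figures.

M_n ≈ 1470 kN·m

Tension: T = A_s f_y = 6330 × 415 = 2626950 N.
Try a within the flange: a = T/(0.85 f'_c b_f) = 2626950/(0.85 × 35.2 × 680) = 129.12 mm.
a = 129.12 > h_f = 110 mm: the block extends into the web. Split into flange-overhang and web parts.
C_f = 0.85 f'_c (b_f − b_w) h_f = 0.85 × 35.2 × (680 − 325) × 110 = 1168376 N.
Remaining web compression depth: a_w = (T − C_f)/(0.85 f'_c b_w) = (2626950 − 1168376)/(0.85 × 35.2 × 325) = 150.00 mm.
M_n = C_f(d − h_f/2) + (T − C_f)(d − a_w/2) = 1168376 × (625 − 55) + 1458574 × (625 − 75) = 665.97 + 802.22 = 1468.19 × 10⁶ N·mm.
M_n = 1468.19 kN·m.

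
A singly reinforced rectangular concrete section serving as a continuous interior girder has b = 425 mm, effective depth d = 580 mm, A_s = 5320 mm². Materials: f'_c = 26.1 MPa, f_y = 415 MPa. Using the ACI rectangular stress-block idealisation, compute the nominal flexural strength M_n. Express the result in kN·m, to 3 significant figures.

M_n ≈ 1020 kN·m

T = A_s f_y = 5320 × 415 = 2207800 N = 2207.8 kN.
From C = T: a = T/(0.85 f'_c b) = 2207800/(0.85 × 26.1 × 425) = 234.16 mm.
M_n = T(d − a/2) = 2207.8 kN × (580 − 117.08) mm = 1022.03 kN·m.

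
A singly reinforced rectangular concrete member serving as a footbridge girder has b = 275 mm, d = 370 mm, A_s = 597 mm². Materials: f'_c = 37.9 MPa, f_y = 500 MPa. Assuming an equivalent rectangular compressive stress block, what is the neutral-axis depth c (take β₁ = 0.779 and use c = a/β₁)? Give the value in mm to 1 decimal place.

c ≈ 43.3 mm

T = A_s f_y = 597 × 500 = 298500 N = 298.5 kN.
Setting C = 0.85 f'_c a b equal to T: a = 298500/(0.85 × 37.9 × 275) = 33.694 mm.
With β₁ = 0.779, c = a/β₁ = 33.694/0.779 = 43.3 mm.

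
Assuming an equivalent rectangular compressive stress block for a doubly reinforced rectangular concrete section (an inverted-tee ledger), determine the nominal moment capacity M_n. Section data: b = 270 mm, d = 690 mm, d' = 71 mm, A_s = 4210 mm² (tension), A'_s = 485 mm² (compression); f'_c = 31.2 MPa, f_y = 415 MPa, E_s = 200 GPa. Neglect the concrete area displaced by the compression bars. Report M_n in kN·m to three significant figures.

M_n ≈ 1020 kN·m

Assume both tension and compression steel yield.
Net tension couple steel: A_s − A'_s = 3725 mm².
a = (A_s − A'_s) f_y / (0.85 f'_c b) = 1545875/(0.85 × 31.2 × 270) = 215.89 mm.
c = a/β₁ = 215.89/0.827 = 261.05 mm; ε'_s = 0.003(c − d')/c = 0.0022 ≥ f_y/E_s = 0.0021, so compression steel does yield.
M_n = (A_s − A'_s) f_y (d − a/2) + A'_s f_y (d − d') = [1545875 × (690 − 107.945) + 201275 × (690 − 71)] × 10⁻⁶ = 899.78 + 124.59 = 1024.37 kN·m.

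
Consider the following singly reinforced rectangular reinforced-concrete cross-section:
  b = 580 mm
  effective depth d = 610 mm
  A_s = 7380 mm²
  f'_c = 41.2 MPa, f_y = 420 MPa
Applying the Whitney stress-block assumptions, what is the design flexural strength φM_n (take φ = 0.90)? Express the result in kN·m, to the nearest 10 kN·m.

φM_n ≈ 1490 kN·m

T = A_s f_y = 7380 × 420 = 3099600 N = 3099.6 kN.
From C = T: a = T/(0.85 f'_c b) = 3099600/(0.85 × 41.2 × 580) = 152.60 mm.
M_n = T(d − a/2) = 3099.6 kN × (610 − 76.3) mm = 1654.26 kN·m.
φM_n = 0.90 × 1654.26 = 1488.83 kN·m.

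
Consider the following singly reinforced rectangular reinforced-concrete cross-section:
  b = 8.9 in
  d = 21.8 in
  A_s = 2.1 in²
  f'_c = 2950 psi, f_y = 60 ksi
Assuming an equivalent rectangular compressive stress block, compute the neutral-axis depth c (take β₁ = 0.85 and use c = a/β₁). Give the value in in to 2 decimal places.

c ≈ 6.64 in

T = A_s f_y = 2.1 × 60 = 126 kips.
a = T/(0.85 f'_c b) = 126/(0.85 × 2.95 × 8.9) = 5.6460 in.
With β₁ = 0.85, c = a/β₁ = 5.6460/0.85 = 6.64 in.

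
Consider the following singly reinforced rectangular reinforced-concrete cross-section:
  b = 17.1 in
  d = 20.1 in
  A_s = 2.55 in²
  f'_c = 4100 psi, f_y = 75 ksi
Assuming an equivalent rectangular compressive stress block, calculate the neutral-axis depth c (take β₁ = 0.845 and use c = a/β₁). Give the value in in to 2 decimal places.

c ≈ 3.80 in

T = A_s f_y = 2.55 × 75 = 191.25 kips.
a = T/(0.85 f'_c b) = 191.25/(0.85 × 4.1 × 17.1) = 3.2092 in.
With β₁ = 0.845, c = a/β₁ = 3.2092/0.845 = 3.80 in.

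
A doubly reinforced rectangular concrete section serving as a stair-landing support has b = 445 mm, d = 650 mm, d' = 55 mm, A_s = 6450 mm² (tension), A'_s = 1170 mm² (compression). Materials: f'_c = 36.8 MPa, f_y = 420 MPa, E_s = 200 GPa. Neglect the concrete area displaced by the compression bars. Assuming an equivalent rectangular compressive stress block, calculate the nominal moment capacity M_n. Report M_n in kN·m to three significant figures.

Assume both tension and compression steel yield.
Net tension couple steel: A_s − A'_s = 5280 mm².
a = (A_s − A'_s) f_y / (0.85 f'_c b) = 2217600/(0.85 × 36.8 × 445) = 159.31 mm.
c = a/β₁ = 159.31/0.787 = 202.43 mm; ε'_s = 0.003(c − d')/c = 0.0022 ≥ f_y/E_s = 0.0021, so compression steel does yield.
M_n = (A_s − A'_s) f_y (d − a/2) + A'_s f_y (d − d') = [2217600 × (650 − 79.655) + 491400 × (650 − 55)] × 10⁻⁶ = 1264.80 + 292.38 = 1557.18 kN·m.

M_n ≈ 1560 kN·m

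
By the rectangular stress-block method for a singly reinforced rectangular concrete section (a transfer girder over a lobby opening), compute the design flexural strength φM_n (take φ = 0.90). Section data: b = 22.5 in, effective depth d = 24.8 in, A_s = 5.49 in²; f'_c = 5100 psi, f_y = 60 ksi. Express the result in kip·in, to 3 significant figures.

T = A_s f_y = 5.49 × 60 = 329.4 kips.
a = T/(0.85 f'_c b) = 329.4/(0.85 × 5.1 × 22.5) = 3.377 in.
M_n = T(d − a/2) = 329.4 × (24.8 − 1.6885) = 7612.9 kip·in.
φM_n = 0.90 × 7612.9 = 6851.6 kip·in.

φM_n ≈ 6850 kip·in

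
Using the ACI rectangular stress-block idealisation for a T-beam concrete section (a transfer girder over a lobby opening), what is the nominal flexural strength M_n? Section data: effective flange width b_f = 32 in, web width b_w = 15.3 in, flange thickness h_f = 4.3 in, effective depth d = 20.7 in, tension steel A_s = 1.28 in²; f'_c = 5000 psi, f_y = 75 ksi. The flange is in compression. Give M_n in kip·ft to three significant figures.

M_n ≈ 163 kip·ft

Tension: T = A_s f_y = 1.28 × 75 = 96 kips.
Try a within the flange: a = T/(0.85 f'_c b_f) = 96/(0.85 × 5 × 32) = 0.706 in.
Since a = 0.706 ≤ h_f = 4.3 in, the stress block lies entirely in the flange; analyse as a rectangular beam of width b_f.
M_n = T(d − a/2) = 96 × (20.7 − 0.353) = 1953.3 kip·in.
M_n = 1953.3/12 = 162.78 kip·ft.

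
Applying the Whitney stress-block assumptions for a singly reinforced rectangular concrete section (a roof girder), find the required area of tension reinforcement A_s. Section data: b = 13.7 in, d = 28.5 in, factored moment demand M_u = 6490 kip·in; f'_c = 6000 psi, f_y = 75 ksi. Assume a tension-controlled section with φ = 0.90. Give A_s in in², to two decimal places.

A_s ≈ 3.62 in²

M_n = M_u/φ = 6490/0.90 = 7211.11 kip·in.
From M_n = 0.85 f'_c a b (d − a/2):
a = d − √(d² − 2M_n/(0.85 f'_c b)) = 28.5 − √(28.5² − 2 × 7211.11/(0.85 × 6 × 13.7)) = 3.886 in.
A_s = 0.85 f'_c a b / f_y = 0.85 × 6 × 3.886 × 13.7 / 75 = 3.620 in².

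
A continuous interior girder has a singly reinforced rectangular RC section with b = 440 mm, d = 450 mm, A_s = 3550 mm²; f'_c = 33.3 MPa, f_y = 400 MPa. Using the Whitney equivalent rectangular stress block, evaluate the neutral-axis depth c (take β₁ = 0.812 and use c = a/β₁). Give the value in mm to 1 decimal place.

c ≈ 140.4 mm

T = A_s f_y = 3550 × 400 = 1420000 N = 1420 kN.
Setting C = 0.85 f'_c a b equal to T: a = 1420000/(0.85 × 33.3 × 440) = 114.018 mm.
With β₁ = 0.812, c = a/β₁ = 114.018/0.812 = 140.4 mm.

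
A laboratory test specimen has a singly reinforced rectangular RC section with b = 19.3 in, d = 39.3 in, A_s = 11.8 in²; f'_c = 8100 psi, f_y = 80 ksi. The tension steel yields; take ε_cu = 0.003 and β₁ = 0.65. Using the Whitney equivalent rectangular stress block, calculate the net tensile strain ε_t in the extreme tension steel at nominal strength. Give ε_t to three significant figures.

ε_t ≈ 0.00779

a = A_s f_y/(0.85 f'_c b) = 7.104 in.
β₁ = 0.65, so c = a/β₁ = 7.104/0.65 = 10.929 in.
From the linear strain diagram with ε_cu = 0.003: ε_t = 0.003 (d − c)/c = 0.003 × (39.3 − 10.929)/10.929 = 0.00779.
Since ε_t ≥ 0.005, the section is tension-controlled.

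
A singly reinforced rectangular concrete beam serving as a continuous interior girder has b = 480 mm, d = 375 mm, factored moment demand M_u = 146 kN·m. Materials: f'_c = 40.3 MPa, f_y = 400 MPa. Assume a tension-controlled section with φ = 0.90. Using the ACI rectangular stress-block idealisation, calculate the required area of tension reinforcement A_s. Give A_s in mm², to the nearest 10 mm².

A_s ≈ 1120 mm²

M_n = M_u/φ = 146/0.90 = 162.222 kN·m.
With M_n = 0.85 f'_c a b (d − a/2), solve the quadratic for a:
a = d − √(d² − 2M_n/(0.85 f'_c b)) = 375 − √(375² − 2 × 162.222×10⁶/(0.85 × 40.3 × 480)) = 27.30 mm.
A_s = 0.85 f'_c a b / f_y = 0.85 × 40.3 × 27.30 × 480 / 400 = 1122.2 mm².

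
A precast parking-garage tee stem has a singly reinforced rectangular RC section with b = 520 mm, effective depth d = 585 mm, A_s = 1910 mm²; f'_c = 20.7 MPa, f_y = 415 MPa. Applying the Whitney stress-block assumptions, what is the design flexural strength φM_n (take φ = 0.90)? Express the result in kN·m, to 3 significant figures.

φM_n ≈ 386 kN·m

T = A_s f_y = 1910 × 415 = 792650 N = 792.65 kN.
From C = T: a = T/(0.85 f'_c b) = 792650/(0.85 × 20.7 × 520) = 86.63 mm.
M_n = T(d − a/2) = 792.65 kN × (585 − 43.315) mm = 429.37 kN·m.
φM_n = 0.90 × 429.37 = 386.43 kN·m.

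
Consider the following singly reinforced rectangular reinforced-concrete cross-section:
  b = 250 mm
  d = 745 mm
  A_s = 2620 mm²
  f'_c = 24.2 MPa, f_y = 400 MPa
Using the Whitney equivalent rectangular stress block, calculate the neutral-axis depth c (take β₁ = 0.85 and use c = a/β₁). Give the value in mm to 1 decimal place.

T = A_s f_y = 2620 × 400 = 1048000 N = 1048 kN.
Setting C = 0.85 f'_c a b equal to T: a = 1048000/(0.85 × 24.2 × 250) = 203.792 mm.
With β₁ = 0.85, c = a/β₁ = 203.792/0.85 = 239.8 mm.

c ≈ 239.8 mm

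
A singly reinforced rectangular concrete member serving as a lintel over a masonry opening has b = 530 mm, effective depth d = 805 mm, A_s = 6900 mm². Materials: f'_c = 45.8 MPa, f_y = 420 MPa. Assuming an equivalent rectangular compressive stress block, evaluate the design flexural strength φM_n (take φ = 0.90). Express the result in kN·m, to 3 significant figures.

φM_n ≈ 1920 kN·m

T = A_s f_y = 6900 × 420 = 2898000 N = 2898 kN.
From C = T: a = T/(0.85 f'_c b) = 2898000/(0.85 × 45.8 × 530) = 140.46 mm.
M_n = T(d − a/2) = 2898 kN × (805 − 70.23) mm = 2129.36 kN·m.
φM_n = 0.90 × 2129.36 = 1916.42 kN·m.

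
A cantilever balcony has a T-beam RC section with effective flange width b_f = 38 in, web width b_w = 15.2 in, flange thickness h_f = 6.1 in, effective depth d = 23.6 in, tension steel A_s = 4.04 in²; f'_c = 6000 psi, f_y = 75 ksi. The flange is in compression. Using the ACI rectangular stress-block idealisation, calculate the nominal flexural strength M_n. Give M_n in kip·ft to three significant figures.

M_n ≈ 576 kip·ft

Tension: T = A_s f_y = 4.04 × 75 = 303 kips.
Try a within the flange: a = T/(0.85 f'_c b_f) = 303/(0.85 × 6 × 38) = 1.563 in.
Since a = 1.563 ≤ h_f = 6.1 in, the stress block lies entirely in the flange; analyse as a rectangular beam of width b_f.
M_n = T(d − a/2) = 303 × (23.6 − 0.7815) = 6914.0 kip·in.
M_n = 6914.0/12 = 576.17 kip·ft.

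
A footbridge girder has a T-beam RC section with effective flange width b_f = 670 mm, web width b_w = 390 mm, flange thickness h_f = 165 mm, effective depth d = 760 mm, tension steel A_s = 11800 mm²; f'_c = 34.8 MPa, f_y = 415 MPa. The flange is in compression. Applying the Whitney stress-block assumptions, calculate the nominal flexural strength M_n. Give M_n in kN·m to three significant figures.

Tension: T = A_s f_y = 11800 × 415 = 4897000 N.
Try a within the flange: a = T/(0.85 f'_c b_f) = 4897000/(0.85 × 34.8 × 670) = 247.09 mm.
a = 247.09 > h_f = 165 mm: the block extends into the web. Split into flange-overhang and web parts.
C_f = 0.85 f'_c (b_f − b_w) h_f = 0.85 × 34.8 × (670 − 390) × 165 = 1366596 N.
Remaining web compression depth: a_w = (T − C_f)/(0.85 f'_c b_w) = (4897000 − 1366596)/(0.85 × 34.8 × 390) = 306.03 mm.
M_n = C_f(d − h_f/2) + (T − C_f)(d − a_w/2) = 1366596 × (760 − 82.5) + 3530404 × (760 − 153.015) = 925.87 + 2142.90 = 3068.77 × 10⁶ N·mm.
M_n = 3068.77 kN·m.

M_n ≈ 3070 kN·m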